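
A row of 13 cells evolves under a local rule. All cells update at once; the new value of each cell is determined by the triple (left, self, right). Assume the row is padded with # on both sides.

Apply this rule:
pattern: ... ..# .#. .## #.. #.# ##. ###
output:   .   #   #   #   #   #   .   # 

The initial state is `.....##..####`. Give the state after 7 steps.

.############

#...##.######
.#.##.#######
####.########
###.#########
##.##########
#.###########
.############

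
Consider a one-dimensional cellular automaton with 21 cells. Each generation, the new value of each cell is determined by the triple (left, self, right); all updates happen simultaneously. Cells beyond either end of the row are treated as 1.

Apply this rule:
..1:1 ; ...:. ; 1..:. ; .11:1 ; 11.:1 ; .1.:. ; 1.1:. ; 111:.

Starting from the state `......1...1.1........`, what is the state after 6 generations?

....1..........111...

generation 1: .....1...1..........1
generation 2: ....1...1..........11
generation 3: ...1...1..........11.
generation 4: ..1...1..........111.
generation 5: .1...1..........11.1.
generation 6: ....1..........111...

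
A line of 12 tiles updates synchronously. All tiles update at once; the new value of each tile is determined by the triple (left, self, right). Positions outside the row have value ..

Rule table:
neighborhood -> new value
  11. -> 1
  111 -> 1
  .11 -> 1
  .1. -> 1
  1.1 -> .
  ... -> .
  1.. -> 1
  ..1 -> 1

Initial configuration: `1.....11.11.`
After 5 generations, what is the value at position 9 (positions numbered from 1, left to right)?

.

generation 1: 11...111.111
generation 2: 111.1111.111
generation 3: 111.1111.111  (fixed point — unchanged through generation 5)
position 9 holds .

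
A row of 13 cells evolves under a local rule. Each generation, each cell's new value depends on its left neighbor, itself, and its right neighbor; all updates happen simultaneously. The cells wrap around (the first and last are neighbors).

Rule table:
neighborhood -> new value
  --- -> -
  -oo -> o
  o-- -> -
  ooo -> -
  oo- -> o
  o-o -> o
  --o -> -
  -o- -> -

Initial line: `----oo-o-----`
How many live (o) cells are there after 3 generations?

generation 1: ----ooo------
generation 2: ----o-o------
generation 3: -----o-------
count of o: 1

1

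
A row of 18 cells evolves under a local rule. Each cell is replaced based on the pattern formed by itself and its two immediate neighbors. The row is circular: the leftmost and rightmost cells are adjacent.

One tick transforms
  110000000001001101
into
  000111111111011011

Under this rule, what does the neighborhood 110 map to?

At position 1 the neighborhood is 110; the next row has 0 there.

0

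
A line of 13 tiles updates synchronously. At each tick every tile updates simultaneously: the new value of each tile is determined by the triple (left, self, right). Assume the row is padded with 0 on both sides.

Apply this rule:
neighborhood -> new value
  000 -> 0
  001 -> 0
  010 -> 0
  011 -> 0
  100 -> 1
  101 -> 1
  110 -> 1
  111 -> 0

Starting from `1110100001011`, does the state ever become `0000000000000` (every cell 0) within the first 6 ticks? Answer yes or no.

0011010000101
0001101000010
0000110100001
0000011010000
0000001101000
0000000110100
tick 6 is 0000000110100, still not uniform 0

no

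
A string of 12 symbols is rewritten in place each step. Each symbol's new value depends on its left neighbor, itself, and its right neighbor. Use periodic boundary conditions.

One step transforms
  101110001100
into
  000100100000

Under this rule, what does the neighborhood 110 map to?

0

At position 4 the neighborhood is 110; the next row has 0 there.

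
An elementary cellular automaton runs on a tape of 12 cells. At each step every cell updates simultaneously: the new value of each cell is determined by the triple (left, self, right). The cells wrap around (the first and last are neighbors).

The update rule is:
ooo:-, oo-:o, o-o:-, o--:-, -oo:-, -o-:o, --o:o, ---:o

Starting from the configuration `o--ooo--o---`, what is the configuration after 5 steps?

o-o--o-oo-oo
o-o-oo--o---
o-o--o-oo-oo  (repeats step 1; period 2)
step 5: o-o--o-oo-oo

o-o--o-oo-oo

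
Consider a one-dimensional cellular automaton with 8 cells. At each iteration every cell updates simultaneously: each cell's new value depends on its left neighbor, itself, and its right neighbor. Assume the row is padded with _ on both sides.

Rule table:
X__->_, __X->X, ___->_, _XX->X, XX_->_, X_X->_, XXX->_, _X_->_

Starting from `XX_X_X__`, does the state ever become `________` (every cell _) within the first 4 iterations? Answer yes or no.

yes

iteration 1: X_______
iteration 2: ________
all cells are _ at iteration 2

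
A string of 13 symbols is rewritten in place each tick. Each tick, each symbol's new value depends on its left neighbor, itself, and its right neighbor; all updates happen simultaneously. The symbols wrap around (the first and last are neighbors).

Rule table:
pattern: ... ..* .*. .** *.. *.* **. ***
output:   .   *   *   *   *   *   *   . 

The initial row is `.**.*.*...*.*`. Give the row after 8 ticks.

********.****
.......***...
......**.**..
.....*******.
....**.....**
*..****...***
****..**.**..
*..**********

*..**********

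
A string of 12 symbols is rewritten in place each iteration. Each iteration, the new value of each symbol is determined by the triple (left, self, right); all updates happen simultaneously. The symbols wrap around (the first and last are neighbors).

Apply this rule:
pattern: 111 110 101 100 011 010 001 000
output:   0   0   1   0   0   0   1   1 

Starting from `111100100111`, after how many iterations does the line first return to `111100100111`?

iteration 1: 000001001000
iteration 2: 111110010011
iteration 3: 000000100100
iteration 4: 111111001001
iteration 5: 000000010010
iteration 6: 111111100100
iteration 7: 000000001001
iteration 8: 011111110010
iteration 9: 100000000100
iteration 10: 001111111001
iteration 11: 010000000010
iteration 12: 100111111100
iteration 13: 001000000001
iteration 14: 010011111110
iteration 15: 100100000000
iteration 16: 001001111111
iteration 17: 010010000000
iteration 18: 100100111111
iteration 19: 001001000000
iteration 20: 110010011111
iteration 21: 000100100000
iteration 22: 111001001111
iteration 23: 000010010000
iteration 24: 111100100111

24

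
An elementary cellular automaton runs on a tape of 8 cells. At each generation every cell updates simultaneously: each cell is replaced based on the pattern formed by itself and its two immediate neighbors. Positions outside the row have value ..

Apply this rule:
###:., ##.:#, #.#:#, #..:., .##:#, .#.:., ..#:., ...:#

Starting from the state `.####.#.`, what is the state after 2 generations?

generation 1: .#..##..
generation 2: ....##.#

....##.#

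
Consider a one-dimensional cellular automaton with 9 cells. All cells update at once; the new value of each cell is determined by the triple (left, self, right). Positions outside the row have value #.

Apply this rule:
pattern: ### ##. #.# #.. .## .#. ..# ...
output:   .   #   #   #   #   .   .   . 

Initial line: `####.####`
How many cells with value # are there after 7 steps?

...###...
#..#.##..
##..####.
.##.#..##
####.#.#.
...##.#.#
#..###.##
count of #: 6

6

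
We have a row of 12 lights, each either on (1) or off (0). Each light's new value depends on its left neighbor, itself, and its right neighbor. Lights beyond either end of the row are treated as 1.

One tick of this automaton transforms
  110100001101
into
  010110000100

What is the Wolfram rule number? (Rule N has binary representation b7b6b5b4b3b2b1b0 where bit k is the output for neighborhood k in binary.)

84

position 0: 111 → 0  (bit 7 = 0)
position 1: 110 → 1  (bit 6 = 1)
position 2: 101 → 0  (bit 5 = 0)
position 4: 100 → 1  (bit 4 = 1)
position 8: 011 → 0  (bit 3 = 0)
position 3: 010 → 1  (bit 2 = 1)
position 7: 001 → 0  (bit 1 = 0)
position 5: 000 → 0  (bit 0 = 0)
bits b7..b0 = 01010100 = 84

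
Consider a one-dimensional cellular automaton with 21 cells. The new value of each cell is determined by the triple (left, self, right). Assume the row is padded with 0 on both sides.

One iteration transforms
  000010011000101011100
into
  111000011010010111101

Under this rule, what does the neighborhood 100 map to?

At position 5 the neighborhood is 100; the next row has 0 there.

0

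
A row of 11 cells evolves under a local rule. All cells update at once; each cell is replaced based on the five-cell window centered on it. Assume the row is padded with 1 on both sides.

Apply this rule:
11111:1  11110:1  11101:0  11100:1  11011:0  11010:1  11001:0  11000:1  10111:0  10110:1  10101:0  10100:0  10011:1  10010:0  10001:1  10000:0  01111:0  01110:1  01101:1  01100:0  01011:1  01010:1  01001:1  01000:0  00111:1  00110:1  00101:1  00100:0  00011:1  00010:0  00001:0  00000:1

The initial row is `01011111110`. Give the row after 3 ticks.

10100111100
01011101101
10101001100

10101001100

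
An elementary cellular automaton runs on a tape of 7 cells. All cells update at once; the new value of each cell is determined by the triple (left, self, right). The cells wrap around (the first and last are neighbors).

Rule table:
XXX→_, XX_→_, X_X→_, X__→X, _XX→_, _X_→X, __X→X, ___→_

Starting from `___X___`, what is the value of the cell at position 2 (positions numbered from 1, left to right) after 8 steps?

_

__XXX__
_X___X_
XXX_XXX
_______
_______  (fixed point — unchanged through step 8)
position 2 holds _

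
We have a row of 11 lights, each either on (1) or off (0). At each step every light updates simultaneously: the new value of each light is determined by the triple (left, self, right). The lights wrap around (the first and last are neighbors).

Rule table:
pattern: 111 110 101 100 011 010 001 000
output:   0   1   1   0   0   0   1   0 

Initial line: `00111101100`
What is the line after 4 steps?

00101010010

01000110100
10001011000
00010101001
00101010010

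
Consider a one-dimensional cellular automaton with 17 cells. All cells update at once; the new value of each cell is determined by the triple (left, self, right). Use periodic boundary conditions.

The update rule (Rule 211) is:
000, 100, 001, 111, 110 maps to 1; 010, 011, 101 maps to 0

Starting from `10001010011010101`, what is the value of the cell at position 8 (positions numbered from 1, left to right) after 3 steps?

11110001101000000
01111110100111111
00111110011011111
position 8 holds 0

0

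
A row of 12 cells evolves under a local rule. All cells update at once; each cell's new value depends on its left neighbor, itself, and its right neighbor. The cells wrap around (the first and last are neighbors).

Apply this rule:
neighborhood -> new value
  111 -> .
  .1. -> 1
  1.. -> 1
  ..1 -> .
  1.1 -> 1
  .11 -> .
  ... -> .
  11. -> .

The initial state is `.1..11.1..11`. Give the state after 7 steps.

.11....11...

111...111...
...1.....1..
...11....11.
.....1.....1
1....11....1
.1.....1....
.11....11...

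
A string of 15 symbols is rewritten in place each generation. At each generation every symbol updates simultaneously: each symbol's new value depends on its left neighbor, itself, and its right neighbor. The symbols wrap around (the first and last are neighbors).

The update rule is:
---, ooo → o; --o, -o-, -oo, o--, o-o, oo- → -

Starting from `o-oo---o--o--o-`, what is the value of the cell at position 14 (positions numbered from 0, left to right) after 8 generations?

-----o---------
oooo---oooooooo
ooo--o--ooooooo
oo-------oooooo
o--ooooo--ooooo
----ooo----oooo
-oo--o--oo--oo-
---------------
position 14 holds -

-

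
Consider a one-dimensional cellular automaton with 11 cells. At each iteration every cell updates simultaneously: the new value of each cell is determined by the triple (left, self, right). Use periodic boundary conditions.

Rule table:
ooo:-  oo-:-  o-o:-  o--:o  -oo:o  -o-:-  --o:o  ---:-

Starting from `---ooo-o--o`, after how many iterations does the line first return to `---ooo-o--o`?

o-oo----oo-
--o-o--oo--
-o---ooo-o-
o-o-oo----o
----o-o--oo
o--o---ooo-
-oo-o-oo---
oo----o-o--
o-o--o---oo
---oo-o-oo-
--oo----o-o
ooo-o--o---
o----oo-o-o
-o--oo----o
--ooo-o--o-
-oo----oo-o
-o-o--oo---
o---ooo-o--
-o-oo----oo
---o-o--oo-
--o---ooo-o
oo-o-oo----
o----o-o--o
-o--o---ooo
--oo-o-oo--
-oo----o-o-
oo-o--o---o
----oo-o-oo
o--oo----o-
-ooo-o--o--
oo----oo-o-
o-o--oo----
---ooo-o--o

33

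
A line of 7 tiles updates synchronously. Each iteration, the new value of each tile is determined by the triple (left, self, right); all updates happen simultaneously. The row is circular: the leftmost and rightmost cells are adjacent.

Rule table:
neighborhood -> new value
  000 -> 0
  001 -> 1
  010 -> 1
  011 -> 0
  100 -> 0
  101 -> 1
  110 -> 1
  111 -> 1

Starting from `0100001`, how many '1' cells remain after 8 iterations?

iteration 1: 1100011
iteration 2: 1100101
iteration 3: 1101110
iteration 4: 0110111
iteration 5: 1011011
iteration 6: 1101101
iteration 7: 1110110
iteration 8: 0111011
count of 1: 5

5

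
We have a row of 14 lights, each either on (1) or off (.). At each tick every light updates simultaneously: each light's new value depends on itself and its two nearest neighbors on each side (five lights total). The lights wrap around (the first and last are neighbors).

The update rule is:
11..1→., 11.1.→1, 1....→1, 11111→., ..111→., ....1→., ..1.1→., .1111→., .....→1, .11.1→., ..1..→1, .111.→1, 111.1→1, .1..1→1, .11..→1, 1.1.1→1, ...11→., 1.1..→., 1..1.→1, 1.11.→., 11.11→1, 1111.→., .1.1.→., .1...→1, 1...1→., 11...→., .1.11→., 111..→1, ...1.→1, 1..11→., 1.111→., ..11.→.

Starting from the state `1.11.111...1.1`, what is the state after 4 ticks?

..11111111...1

.1..1.11..1...
1111...1.1111.
...1..1.....11
..11111111...1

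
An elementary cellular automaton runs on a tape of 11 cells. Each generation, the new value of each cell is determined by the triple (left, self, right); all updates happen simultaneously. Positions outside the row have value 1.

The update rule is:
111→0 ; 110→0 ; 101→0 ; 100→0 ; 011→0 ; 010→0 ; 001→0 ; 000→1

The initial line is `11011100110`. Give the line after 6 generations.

01111111110

00000000000
01111111110
00000000000  (repeats generation 1; period 2)
generation 6: 01111111110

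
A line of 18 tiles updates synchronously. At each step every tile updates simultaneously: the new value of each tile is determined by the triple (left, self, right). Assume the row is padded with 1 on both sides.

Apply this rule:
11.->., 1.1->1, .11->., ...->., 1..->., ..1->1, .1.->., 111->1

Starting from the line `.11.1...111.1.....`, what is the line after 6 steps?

..1.1.1.....1.1.1.

1..1...1.1.1.....1
..1...1.1.1.....1.
.1...1.1.1.....1.1
1...1.1.1.....1.1.
...1.1.1.....1.1.1
..1.1.1.....1.1.1.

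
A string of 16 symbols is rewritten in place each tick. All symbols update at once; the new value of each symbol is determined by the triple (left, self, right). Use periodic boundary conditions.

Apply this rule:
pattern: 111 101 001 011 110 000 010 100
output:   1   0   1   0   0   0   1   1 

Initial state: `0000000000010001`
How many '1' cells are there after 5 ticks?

6

tick 1: 1000000000111011
tick 2: 0100000001010001
tick 3: 0110000011011011
tick 4: 0001000100000000
tick 5: 0011101110000000
count of 1: 6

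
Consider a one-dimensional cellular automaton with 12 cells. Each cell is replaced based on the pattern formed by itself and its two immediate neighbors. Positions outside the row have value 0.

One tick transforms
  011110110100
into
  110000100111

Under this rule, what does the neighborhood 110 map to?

At position 4 the neighborhood is 110; the next row has 0 there.

0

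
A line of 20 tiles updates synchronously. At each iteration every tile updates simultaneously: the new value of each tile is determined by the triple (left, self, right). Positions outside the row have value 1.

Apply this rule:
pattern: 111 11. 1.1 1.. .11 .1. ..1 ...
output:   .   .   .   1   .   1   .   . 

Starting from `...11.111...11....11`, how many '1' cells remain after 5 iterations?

1........1....1.....
.1.......11...11....
.11........1....1...
...1.......11...11..
1..11........1....1.
count of 1: 5

5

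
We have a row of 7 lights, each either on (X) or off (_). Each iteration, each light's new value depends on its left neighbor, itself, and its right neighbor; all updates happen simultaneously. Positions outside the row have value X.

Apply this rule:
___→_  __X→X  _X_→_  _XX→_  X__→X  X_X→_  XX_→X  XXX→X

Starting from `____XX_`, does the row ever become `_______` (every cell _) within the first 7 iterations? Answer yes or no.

no

iteration 1: X__X_X_
iteration 2: XXX____
iteration 3: XXXX__X
iteration 4: XXXXXX_
iteration 5: XXXXXX_  (fixed point — unchanged through iteration 7)
iteration 7 is XXXXXX_, still not uniform _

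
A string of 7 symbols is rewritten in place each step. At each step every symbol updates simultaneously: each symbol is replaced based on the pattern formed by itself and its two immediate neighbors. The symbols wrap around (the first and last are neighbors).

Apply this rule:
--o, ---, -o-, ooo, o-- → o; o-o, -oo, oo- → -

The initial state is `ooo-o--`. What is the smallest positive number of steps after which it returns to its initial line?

-o--ooo
-ooo-o-
o-o--oo
--ooo-o
oo-o--o
o--ooo-
ooo-o--

7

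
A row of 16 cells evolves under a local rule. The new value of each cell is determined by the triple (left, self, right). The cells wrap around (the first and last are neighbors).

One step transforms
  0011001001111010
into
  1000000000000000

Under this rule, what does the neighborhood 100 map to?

At position 4 the neighborhood is 100; the next row has 0 there.

0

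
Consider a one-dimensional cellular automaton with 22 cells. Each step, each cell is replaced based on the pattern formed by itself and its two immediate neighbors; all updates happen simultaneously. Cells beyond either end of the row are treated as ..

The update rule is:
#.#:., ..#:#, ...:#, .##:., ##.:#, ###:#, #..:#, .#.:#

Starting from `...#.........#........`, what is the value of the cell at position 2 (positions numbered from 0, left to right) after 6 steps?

######################
.#####################
#.####################
#..###################
###.##################
.##..#################
position 2 holds #

#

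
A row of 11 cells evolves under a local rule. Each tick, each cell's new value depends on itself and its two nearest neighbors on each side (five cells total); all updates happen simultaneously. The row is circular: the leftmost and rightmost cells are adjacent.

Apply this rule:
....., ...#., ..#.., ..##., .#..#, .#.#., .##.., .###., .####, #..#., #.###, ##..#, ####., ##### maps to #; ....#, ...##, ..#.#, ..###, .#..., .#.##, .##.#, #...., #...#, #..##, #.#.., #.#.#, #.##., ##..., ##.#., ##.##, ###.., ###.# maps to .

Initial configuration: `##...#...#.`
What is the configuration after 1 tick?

.#..##..#..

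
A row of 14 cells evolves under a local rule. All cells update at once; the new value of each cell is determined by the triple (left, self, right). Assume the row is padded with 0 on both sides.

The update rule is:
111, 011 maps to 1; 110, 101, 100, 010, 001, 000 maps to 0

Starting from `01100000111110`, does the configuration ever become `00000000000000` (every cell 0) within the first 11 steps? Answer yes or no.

yes

01000000111100
00000000111000
00000000110000
00000000100000
00000000000000
all cells are 0 at step 5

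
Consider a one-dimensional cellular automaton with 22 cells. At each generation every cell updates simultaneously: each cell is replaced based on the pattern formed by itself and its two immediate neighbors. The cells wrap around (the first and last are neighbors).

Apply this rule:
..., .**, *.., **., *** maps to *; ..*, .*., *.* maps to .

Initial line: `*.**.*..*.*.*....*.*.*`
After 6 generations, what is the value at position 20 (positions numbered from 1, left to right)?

*

generation 1: *.**..*......***.....*
generation 2: *.***..*****.*******.*
generation 3: *.****.*****.*******.*
generation 4: *.****.*****.*******.*  (fixed point — unchanged through generation 6)
position 20 holds *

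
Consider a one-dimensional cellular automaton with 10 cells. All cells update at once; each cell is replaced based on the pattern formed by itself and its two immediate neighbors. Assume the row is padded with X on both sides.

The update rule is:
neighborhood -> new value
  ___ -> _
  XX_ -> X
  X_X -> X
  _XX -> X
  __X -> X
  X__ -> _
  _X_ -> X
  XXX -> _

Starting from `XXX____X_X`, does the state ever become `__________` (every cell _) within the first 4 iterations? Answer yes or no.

iteration 1: __X___XXXX
iteration 2: _XX__XX___
iteration 3: XXX_XXX__X
iteration 4: __XXX_X_XX
iteration 4 is __XXX_X_XX, still not uniform _

no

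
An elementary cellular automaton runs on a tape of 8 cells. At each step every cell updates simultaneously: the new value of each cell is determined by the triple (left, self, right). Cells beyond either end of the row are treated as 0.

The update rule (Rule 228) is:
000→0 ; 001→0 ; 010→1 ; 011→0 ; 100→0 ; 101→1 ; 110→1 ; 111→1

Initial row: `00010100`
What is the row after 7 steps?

00000100

step 1: 00011100
step 2: 00001100
step 3: 00000100
step 4: 00000100  (fixed point — unchanged through step 7)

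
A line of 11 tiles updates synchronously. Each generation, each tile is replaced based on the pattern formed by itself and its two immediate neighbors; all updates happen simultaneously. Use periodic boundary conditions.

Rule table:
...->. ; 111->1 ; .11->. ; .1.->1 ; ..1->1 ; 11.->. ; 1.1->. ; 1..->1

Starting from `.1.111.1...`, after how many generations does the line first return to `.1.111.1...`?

31

11..1..11..
..11111..11
11.111.11..
....1....11
1..111..1..
111.1.11111
11..1..1111
1.11111.111
...111...11
1.1.1.1.1..
1.1.1.1.111
..1.1.1..11
111.1.111..
.1..1..1.11
.1111111...
1.11111.1..
1..111..111
.11.1.11.11
....1......
...111.....
..1.1.1....
.11.1.11...
1...1...1..
11.111.1111
1...1...111
.1.111.1.11
.1..1..1...
111111111..
.1111111.11
..11111....
.1.111.1...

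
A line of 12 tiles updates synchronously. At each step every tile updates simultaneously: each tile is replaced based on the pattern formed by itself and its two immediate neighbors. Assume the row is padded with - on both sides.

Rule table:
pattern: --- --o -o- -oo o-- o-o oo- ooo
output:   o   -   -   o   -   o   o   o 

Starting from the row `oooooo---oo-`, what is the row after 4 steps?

ooooooooooo-

oooooo-o-oo-
ooooooo-ooo-
ooooooooooo-
ooooooooooo-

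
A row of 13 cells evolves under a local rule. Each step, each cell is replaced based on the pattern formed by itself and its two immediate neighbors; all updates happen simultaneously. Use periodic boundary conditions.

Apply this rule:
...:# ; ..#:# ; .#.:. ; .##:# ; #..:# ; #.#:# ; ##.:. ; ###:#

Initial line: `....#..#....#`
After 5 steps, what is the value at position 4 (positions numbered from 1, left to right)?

.

step 1: ####.##.####.
step 2: ###.##.####.#
step 3: ##.##.####.##
step 4: #.##.####.###
step 5: .##.####.####
position 4 holds .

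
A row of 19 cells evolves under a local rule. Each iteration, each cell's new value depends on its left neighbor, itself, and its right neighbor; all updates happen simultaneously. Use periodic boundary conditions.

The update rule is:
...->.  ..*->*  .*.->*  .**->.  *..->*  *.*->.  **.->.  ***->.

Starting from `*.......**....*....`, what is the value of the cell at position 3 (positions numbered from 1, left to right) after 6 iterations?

.

iteration 1: **.....*..*..***..*
iteration 2: ..*...*******...**.
iteration 3: .***.*.......*.*..*
iteration 4: .....**.....**.****
iteration 5: *...*..*...*.......
iteration 6: **.******.***.....*
position 3 holds .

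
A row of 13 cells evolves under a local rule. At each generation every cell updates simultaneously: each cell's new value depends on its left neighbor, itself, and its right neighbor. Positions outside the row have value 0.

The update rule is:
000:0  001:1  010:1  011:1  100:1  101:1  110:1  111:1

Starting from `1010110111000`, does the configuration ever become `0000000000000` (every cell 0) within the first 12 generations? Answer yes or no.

generation 1: 1111111111100
generation 2: 1111111111110
generation 3: 1111111111111
generation 4: 1111111111111  (fixed point — unchanged through generation 12)
generation 12 is 1111111111111, still not uniform 0

no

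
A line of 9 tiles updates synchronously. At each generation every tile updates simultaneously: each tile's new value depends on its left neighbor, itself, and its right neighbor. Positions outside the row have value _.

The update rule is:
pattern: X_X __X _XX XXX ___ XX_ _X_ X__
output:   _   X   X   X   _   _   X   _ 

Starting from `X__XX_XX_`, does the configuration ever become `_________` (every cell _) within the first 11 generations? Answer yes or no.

no

X_XX__X__
X_X__XX__
X_X_XX___
X_X_X____
X_X_X____  (fixed point — unchanged through generation 11)
generation 11 is X_X_X____, still not uniform _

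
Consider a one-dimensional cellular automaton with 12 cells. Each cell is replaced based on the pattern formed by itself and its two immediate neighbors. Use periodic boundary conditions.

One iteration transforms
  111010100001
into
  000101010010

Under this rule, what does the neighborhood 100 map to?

At position 7 the neighborhood is 100; the next row has 1 there.

1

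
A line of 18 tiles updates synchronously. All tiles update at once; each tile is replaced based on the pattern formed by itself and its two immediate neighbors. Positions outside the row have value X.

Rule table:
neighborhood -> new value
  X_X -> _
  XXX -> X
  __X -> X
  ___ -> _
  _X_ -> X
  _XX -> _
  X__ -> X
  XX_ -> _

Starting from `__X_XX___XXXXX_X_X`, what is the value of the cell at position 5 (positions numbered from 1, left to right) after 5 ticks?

_

XXX___X_X_XXX__X__
XX_X_XX_X__X_XXXXX
X__X____XXXX__XXXX
_XXXX__X_XX_XX_XXX
__XX_XXX________XX
position 5 holds _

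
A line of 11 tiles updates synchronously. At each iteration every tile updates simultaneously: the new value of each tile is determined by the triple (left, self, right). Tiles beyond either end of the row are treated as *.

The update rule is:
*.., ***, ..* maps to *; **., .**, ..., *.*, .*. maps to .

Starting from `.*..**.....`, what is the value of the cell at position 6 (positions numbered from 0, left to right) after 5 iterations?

iteration 1: ..**..*...*
iteration 2: **..**.*.*.
iteration 3: *.**.......
iteration 4: ....*.....*
iteration 5: *..*.*...*.
position 6 holds .

.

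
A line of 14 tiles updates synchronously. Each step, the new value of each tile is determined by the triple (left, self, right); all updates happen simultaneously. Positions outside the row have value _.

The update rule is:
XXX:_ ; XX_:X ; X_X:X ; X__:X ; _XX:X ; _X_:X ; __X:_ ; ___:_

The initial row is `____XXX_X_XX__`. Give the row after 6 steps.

step 1: ____X_XXXXXXX_
step 2: ____XXX_____XX
step 3: ____X_XX____XX
step 4: ____XXXXX___XX
step 5: ____X___XX__XX
step 6: ____XX__XXX_XX

____XX__XXX_XX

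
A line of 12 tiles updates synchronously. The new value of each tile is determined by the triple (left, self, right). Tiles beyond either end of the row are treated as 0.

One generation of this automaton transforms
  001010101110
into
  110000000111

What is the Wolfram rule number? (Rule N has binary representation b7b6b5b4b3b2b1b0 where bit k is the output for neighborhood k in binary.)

211

position 9: 111 → 1  (bit 7 = 1)
position 10: 110 → 1  (bit 6 = 1)
position 3: 101 → 0  (bit 5 = 0)
position 11: 100 → 1  (bit 4 = 1)
position 8: 011 → 0  (bit 3 = 0)
position 2: 010 → 0  (bit 2 = 0)
position 1: 001 → 1  (bit 1 = 1)
position 0: 000 → 1  (bit 0 = 1)
bits b7..b0 = 11010011 = 211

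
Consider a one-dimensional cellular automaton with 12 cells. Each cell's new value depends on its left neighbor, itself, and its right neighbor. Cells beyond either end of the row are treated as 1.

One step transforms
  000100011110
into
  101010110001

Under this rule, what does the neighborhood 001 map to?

At position 2 the neighborhood is 001; the next row has 1 there.

1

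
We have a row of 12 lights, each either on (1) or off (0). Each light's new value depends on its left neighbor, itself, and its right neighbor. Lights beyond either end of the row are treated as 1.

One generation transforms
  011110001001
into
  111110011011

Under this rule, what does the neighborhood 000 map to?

At position 6 the neighborhood is 000; the next row has 0 there.

0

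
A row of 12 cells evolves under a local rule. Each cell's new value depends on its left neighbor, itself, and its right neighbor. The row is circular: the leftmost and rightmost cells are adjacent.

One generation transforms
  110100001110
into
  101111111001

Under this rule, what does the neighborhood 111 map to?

0

At position 9 the neighborhood is 111; the next row has 0 there.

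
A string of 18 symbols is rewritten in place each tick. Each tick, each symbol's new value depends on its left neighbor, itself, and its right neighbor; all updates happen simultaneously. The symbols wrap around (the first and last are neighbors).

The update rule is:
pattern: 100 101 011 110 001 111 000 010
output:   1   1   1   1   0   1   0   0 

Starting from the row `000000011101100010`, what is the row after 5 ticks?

000000011111110001
100000011111111000
010000011111111100
001000011111111110
000100011111111111

000100011111111111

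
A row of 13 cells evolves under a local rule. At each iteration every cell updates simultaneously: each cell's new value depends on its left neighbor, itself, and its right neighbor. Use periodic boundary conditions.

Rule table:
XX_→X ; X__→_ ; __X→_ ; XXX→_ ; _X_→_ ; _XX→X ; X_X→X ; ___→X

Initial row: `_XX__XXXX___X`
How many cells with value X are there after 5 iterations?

6

iteration 1: XXX__X__X_X__
iteration 2: X_X______X___
iteration 3: _X__XXXX___X_
iteration 4: ____X__X_X___
iteration 5: XXX_____X__XX
count of X: 6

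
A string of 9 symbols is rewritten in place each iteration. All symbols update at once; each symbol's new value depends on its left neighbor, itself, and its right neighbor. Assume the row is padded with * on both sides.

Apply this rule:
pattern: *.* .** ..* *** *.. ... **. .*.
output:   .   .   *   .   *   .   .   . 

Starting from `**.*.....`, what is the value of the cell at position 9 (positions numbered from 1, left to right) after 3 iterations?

.

iteration 1: ....*...*
iteration 2: *..*.*.*.
iteration 3: .**......
position 9 holds .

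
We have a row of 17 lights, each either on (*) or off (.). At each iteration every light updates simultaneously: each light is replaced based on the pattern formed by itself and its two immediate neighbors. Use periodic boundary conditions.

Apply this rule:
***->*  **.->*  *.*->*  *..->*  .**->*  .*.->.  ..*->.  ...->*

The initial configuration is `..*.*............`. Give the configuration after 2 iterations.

iteration 1: *..*.************
iteration 2: **..*************

**..*************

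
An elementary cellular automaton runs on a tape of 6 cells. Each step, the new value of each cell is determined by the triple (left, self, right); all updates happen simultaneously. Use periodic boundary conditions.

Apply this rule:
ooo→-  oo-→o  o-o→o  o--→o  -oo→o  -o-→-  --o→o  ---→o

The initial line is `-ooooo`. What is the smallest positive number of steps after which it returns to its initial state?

2

oo---o
-ooooo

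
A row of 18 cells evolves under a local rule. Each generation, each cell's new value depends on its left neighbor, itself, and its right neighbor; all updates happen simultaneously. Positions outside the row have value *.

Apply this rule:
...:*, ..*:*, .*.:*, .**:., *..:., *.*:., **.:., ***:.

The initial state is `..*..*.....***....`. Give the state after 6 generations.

.**.**.****....***
............***...
.***********....**
.............***..
.************....*
..............***.

..............***.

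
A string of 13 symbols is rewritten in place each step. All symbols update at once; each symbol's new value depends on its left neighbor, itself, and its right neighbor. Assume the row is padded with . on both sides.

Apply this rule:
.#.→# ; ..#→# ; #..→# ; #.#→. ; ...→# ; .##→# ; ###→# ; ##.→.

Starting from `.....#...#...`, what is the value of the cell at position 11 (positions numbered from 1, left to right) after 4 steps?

#############
############.
###########.#
##########..#
position 11 holds .

.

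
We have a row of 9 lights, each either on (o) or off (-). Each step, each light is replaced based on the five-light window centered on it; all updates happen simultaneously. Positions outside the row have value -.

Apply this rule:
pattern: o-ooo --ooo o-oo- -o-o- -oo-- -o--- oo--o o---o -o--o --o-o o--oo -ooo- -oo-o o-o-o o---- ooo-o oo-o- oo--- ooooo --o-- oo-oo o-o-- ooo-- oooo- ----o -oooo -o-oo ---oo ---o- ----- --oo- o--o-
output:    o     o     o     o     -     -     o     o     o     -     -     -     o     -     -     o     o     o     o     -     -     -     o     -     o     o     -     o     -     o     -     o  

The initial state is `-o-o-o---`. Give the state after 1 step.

--o-o---o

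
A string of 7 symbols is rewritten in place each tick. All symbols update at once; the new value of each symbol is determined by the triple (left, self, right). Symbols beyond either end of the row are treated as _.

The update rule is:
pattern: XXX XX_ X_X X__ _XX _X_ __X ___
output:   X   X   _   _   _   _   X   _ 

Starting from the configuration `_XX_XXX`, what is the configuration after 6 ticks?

X______

X_X__XX
____X_X
___X___
__X____
_X_____
X______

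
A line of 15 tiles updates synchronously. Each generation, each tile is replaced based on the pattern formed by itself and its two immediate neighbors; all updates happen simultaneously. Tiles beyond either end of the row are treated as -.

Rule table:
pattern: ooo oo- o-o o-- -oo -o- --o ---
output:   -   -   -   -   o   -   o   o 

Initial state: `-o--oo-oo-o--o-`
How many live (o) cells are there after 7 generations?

6

o--oo--o----o--
--oo--o--ooo--o
ooo--o--oo---o-
o---o--oo--oo--
--oo--oo--oo--o
ooo--oo--oo--o-
o---oo--oo--o--
count of o: 6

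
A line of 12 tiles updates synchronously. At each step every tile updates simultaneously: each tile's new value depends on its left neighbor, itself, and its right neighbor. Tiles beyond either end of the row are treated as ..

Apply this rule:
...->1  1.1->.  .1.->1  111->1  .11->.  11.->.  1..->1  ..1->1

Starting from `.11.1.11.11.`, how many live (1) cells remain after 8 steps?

10

step 1: 1...1......1
step 2: 111111111111
step 3: .1111111111.
step 4: 1.11111111.1
step 5: 1..111111..1
step 6: 111.1111.111
step 7: .1...11...1.
step 8: 11111..11111
count of 1: 10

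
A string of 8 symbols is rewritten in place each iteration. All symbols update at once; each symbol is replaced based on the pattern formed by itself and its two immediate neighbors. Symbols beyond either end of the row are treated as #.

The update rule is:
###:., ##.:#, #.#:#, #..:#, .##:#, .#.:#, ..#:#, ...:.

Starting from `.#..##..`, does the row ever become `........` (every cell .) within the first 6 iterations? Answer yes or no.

yes

########
........
all cells are . at iteration 2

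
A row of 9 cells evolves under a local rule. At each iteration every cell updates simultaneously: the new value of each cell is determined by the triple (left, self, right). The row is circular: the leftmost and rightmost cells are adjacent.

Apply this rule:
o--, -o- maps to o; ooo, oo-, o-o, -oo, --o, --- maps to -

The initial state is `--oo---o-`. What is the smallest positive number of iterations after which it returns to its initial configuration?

18

----o--oo
o---oo---
oo----o--
--o---oo-
--oo----o
o---o---o
-o--oo---
-oo---o--
---o--oo-
---oo---o
o----o--o
-o---oo--
-oo----o-
---o---oo
o--oo----
oo---o---
--o--oo--
--oo---o-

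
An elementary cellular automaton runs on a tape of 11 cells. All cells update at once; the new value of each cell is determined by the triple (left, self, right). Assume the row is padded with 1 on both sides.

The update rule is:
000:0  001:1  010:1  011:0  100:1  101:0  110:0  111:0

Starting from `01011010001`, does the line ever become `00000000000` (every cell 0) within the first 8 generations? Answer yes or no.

01000011010
01100100010
00011110110
10100000000
00110000001
11001000010
00111100110
11000011000
generation 8 is 11000011000, still not uniform 0

no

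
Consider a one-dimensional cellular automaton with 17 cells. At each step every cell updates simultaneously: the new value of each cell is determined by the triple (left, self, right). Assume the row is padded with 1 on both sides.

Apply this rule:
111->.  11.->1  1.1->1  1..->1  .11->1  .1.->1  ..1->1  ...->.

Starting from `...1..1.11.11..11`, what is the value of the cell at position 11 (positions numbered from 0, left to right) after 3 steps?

.

step 1: 1.11111111111111.
step 2: 111............11
step 3: ..11..........11.
position 11 holds .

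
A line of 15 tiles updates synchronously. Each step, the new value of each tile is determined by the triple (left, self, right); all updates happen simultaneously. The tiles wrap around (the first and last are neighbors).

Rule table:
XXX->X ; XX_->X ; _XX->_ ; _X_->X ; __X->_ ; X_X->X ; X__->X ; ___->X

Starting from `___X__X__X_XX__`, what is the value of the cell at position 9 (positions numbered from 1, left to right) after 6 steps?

X

XX_XX_XX_XX_XXX
XXX_XX_XX_XX_XX
XXXX_XX_XX_XX_X
XXXXX_XX_XX_XX_
_XXXXX_XX_XX_XX
X_XXXXX_XX_XX_X
position 9 holds X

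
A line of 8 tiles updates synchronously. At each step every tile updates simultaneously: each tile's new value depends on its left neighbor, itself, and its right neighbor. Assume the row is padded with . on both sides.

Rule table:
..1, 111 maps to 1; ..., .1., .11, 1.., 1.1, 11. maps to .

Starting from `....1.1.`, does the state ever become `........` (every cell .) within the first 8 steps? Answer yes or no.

yes

...1....
..1.....
.1......
1.......
........
all cells are . at step 5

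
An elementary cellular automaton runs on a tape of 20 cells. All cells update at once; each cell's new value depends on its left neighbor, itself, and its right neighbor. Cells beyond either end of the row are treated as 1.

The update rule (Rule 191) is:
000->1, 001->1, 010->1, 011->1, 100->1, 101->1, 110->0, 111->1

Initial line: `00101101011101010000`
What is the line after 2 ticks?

11111011111011111111
11110111110111111111

11110111110111111111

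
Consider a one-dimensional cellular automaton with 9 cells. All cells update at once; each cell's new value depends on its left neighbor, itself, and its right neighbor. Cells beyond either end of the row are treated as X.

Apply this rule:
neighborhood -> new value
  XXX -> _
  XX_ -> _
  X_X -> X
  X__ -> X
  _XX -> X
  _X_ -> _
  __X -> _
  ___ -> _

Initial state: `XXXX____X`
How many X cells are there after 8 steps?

5

____X___X
X____X__X
_X____X_X
X_X____XX
_X_X___X_
X_X_X___X
_X_X_X__X
X_X_X_X_X
count of X: 5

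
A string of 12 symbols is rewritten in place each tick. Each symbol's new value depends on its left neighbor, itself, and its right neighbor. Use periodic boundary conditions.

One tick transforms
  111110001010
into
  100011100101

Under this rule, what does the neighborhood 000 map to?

At position 6 the neighborhood is 000; the next row has 1 there.

1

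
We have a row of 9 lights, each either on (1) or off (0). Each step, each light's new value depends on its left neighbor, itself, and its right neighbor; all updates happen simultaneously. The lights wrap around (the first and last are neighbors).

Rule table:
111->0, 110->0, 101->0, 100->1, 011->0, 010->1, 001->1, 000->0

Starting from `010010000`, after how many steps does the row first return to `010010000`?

step 1: 111111000
step 2: 000000101
step 3: 100001101
step 4: 010010000

4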